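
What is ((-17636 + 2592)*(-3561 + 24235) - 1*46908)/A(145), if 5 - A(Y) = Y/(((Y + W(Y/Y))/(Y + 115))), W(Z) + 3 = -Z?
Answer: 43860385524/36995 ≈ 1.1856e+6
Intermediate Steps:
W(Z) = -3 - Z
A(Y) = 5 - Y*(115 + Y)/(-4 + Y) (A(Y) = 5 - Y/((Y + (-3 - Y/Y))/(Y + 115)) = 5 - Y/((Y + (-3 - 1*1))/(115 + Y)) = 5 - Y/((Y + (-3 - 1))/(115 + Y)) = 5 - Y/((Y - 4)/(115 + Y)) = 5 - Y/((-4 + Y)/(115 + Y)) = 5 - Y*(115 + Y)/(-4 + Y))
((-17636 + 2592)*(-3561 + 24235) - 1*46908)/A(145) = ((-17636 + 2592)*(-3561 + 24235) - 1*46908)/(((-20 - 1*145² - 110*145)/(-4 + 145))) = (-15044*20674 - 46908)/(((-20 - 1*21025 - 15950)/141)) = (-311019656 - 46908)/(((-20 - 21025 - 15950)/141)) = -311066564/((1/141)*(-36995)) = -311066564/(-36995/141) = -311066564*(-141/36995) = 43860385524/36995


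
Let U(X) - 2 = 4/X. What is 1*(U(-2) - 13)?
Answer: -13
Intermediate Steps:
U(X) = 2 + 4/X
1*(U(-2) - 13) = 1*((2 + 4/(-2)) - 13) = 1*((2 + 4*(-½)) - 13) = 1*((2 - 2) - 13) = 1*(0 - 13) = 1*(-13) = -13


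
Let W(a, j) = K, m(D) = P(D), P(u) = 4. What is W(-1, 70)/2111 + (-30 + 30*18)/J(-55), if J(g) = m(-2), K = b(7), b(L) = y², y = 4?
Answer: 538337/4222 ≈ 127.51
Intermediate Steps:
b(L) = 16 (b(L) = 4² = 16)
K = 16
m(D) = 4
W(a, j) = 16
J(g) = 4
W(-1, 70)/2111 + (-30 + 30*18)/J(-55) = 16/2111 + (-30 + 30*18)/4 = 16*(1/2111) + (-30 + 540)*(¼) = 16/2111 + 510*(¼) = 16/2111 + 255/2 = 538337/4222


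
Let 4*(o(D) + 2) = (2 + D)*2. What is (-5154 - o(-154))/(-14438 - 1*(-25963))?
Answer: -5076/11525 ≈ -0.44043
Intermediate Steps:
o(D) = -1 + D/2 (o(D) = -2 + ((2 + D)*2)/4 = -2 + (4 + 2*D)/4 = -2 + (1 + D/2) = -1 + D/2)
(-5154 - o(-154))/(-14438 - 1*(-25963)) = (-5154 - (-1 + (1/2)*(-154)))/(-14438 - 1*(-25963)) = (-5154 - (-1 - 77))/(-14438 + 25963) = (-5154 - 1*(-78))/11525 = (-5154 + 78)*(1/11525) = -5076*1/11525 = -5076/11525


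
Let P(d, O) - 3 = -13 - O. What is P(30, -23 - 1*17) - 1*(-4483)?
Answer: 4513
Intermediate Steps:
P(d, O) = -10 - O (P(d, O) = 3 + (-13 - O) = -10 - O)
P(30, -23 - 1*17) - 1*(-4483) = (-10 - (-23 - 1*17)) - 1*(-4483) = (-10 - (-23 - 17)) + 4483 = (-10 - 1*(-40)) + 4483 = (-10 + 40) + 4483 = 30 + 4483 = 4513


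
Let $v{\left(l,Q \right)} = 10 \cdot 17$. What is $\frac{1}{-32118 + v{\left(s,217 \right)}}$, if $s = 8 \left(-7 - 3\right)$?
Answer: $- \frac{1}{31948} \approx -3.1301 \cdot 10^{-5}$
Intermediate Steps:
$s = -80$ ($s = 8 \left(-10\right) = -80$)
$v{\left(l,Q \right)} = 170$
$\frac{1}{-32118 + v{\left(s,217 \right)}} = \frac{1}{-32118 + 170} = \frac{1}{-31948} = - \frac{1}{31948}$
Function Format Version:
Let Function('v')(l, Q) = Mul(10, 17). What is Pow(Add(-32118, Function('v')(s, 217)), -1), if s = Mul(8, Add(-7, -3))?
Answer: Rational(-1, 31948) ≈ -3.1301e-5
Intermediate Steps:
s = -80 (s = Mul(8, -10) = -80)
Function('v')(l, Q) = 170
Pow(Add(-32118, Function('v')(s, 217)), -1) = Pow(Add(-32118, 170), -1) = Pow(-31948, -1) = Rational(-1, 31948)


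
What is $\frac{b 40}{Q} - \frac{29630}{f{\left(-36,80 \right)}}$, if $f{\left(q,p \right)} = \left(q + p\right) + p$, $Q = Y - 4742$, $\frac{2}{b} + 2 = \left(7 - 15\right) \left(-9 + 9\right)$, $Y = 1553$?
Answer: $- \frac{47242555}{197718} \approx -238.94$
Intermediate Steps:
$b = -1$ ($b = \frac{2}{-2 + \left(7 - 15\right) \left(-9 + 9\right)} = \frac{2}{-2 - 0} = \frac{2}{-2 + 0} = \frac{2}{-2} = 2 \left(- \frac{1}{2}\right) = -1$)
$Q = -3189$ ($Q = 1553 - 4742 = -3189$)
$f{\left(q,p \right)} = q + 2 p$ ($f{\left(q,p \right)} = \left(p + q\right) + p = q + 2 p$)
$\frac{b 40}{Q} - \frac{29630}{f{\left(-36,80 \right)}} = \frac{\left(-1\right) 40}{-3189} - \frac{29630}{-36 + 2 \cdot 80} = \left(-40\right) \left(- \frac{1}{3189}\right) - \frac{29630}{-36 + 160} = \frac{40}{3189} - \frac{29630}{124} = \frac{40}{3189} - \frac{14815}{62} = - \frac{47242555}{197718}$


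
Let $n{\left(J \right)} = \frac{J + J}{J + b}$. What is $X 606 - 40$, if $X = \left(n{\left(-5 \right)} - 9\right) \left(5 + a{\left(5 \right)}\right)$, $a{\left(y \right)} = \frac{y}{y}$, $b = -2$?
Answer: $- \frac{192988}{7} \approx -27570.0$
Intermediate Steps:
$a{\left(y \right)} = 1$
$n{\left(J \right)} = \frac{2 J}{-2 + J}$ ($n{\left(J \right)} = \frac{J + J}{J - 2} = \frac{2 J}{-2 + J}$)
$X = - \frac{318}{7}$ ($X = \left(2 \left(-5\right) \frac{1}{-2 - 5} - 9\right) \left(5 + 1\right) = \left(2 \left(-5\right) \frac{1}{-7} - 9\right) 6 = \left(2 \left(-5\right) \left(- \frac{1}{7}\right) - 9\right) 6 = \left(\frac{10}{7} - 9\right) 6 = \left(- \frac{53}{7}\right) 6 = - \frac{318}{7} \approx -45.429$)
$X 606 - 40 = \left(- \frac{318}{7}\right) 606 - 40 = - \frac{192708}{7} - 40 = - \frac{192988}{7}$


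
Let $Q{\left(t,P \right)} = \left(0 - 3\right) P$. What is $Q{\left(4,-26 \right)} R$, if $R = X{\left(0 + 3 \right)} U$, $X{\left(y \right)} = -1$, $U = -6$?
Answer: $468$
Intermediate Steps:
$Q{\left(t,P \right)} = - 3 P$
$R = 6$ ($R = \left(-1\right) \left(-6\right) = 6$)
$Q{\left(4,-26 \right)} R = \left(-3\right) \left(-26\right) 6 = 78 \cdot 6 = 468$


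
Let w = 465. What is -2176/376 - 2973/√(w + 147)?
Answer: -272/47 - 991*√17/34 ≈ -125.96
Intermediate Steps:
-2176/376 - 2973/√(w + 147) = -2176/376 - 2973/√(465 + 147) = -2176*1/376 - 2973*√17/102 = -272/47 - 2973*√17/102 = -272/47 - 991*√17/34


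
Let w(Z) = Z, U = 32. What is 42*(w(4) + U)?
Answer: 1512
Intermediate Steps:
42*(w(4) + U) = 42*(4 + 32) = 42*36 = 1512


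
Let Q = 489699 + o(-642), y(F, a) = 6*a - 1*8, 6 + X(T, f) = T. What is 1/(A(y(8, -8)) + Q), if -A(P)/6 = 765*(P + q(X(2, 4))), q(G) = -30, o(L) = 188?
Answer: 1/884627 ≈ 1.1304e-6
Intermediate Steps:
X(T, f) = -6 + T
y(F, a) = -8 + 6*a (y(F, a) = 6*a - 8 = -8 + 6*a)
A(P) = 137700 - 4590*P (A(P) = -4590*(P - 30) = -4590*(-30 + P) = -6*(-22950 + 765*P) = 137700 - 4590*P)
Q = 489887 (Q = 489699 + 188 = 489887)
1/(A(y(8, -8)) + Q) = 1/((137700 - 4590*(-8 + 6*(-8))) + 489887) = 1/((137700 - 4590*(-8 - 48)) + 489887) = 1/((137700 - 4590*(-56)) + 489887) = 1/((137700 + 257040) + 489887) = 1/(394740 + 489887) = 1/884627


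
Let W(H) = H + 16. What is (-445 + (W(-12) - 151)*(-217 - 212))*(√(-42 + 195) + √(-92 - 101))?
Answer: 187854*√17 + 62618*I*√193 ≈ 7.7454e+5 + 8.6992e+5*I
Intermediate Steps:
W(H) = 16 + H
(-445 + (W(-12) - 151)*(-217 - 212))*(√(-42 + 195) + √(-92 - 101)) = (-445 + ((16 - 12) - 151)*(-217 - 212))*(√(-42 + 195) + √(-92 - 101)) = (-445 + (4 - 151)*(-429))*(√153 + √(-193)) = (-445 - 147*(-429))*(3*√17 + I*√193) = (-445 + 63063)*(3*√17 + I*√193) = 62618*(3*√17 + I*√193) = 187854*√17 + 62618*I*√193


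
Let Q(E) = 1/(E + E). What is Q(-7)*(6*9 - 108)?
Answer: 27/7 ≈ 3.8571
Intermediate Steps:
Q(E) = 1/(2*E)
Q(-7)*(6*9 - 108) = ((½)/(-7))*(6*9 - 108) = ((½)*(-⅐))*(54 - 108) = -1/14*(-54) = 27/7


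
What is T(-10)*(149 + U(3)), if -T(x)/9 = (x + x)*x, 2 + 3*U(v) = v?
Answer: -268800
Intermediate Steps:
U(v) = -⅔ + v/3
T(x) = -18*x² (T(x) = -9*(x + x)*x = -9*2*x*x = -18*x²)
T(-10)*(149 + U(3)) = (-18*(-10)²)*(149 + (-⅔ + (⅓)*3)) = (-18*100)*(149 + (-⅔ + 1)) = -1800*(149 + ⅓) = -1800*448/3 = -268800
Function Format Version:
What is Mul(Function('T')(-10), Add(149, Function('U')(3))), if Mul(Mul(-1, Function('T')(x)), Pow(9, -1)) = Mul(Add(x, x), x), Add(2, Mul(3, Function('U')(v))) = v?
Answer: -268800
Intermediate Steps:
Function('U')(v) = Add(Rational(-2, 3), Mul(Rational(1, 3), v))
Function('T')(x) = Mul(-18, Pow(x, 2)) (Function('T')(x) = Mul(-9, Mul(Add(x, x), x)) = Mul(-9, Mul(Mul(2, x), x)) = Mul(-9, Mul(2, Pow(x, 2))) = Mul(-18, Pow(x, 2)))
Mul(Function('T')(-10), Add(149, Function('U')(3))) = Mul(Mul(-18, Pow(-10, 2)), Add(149, Add(Rational(-2, 3), Mul(Rational(1, 3), 3)))) = Mul(Mul(-18, 100), Add(149, Add(Rational(-2, 3), 1))) = Mul(-1800, Add(149, Rational(1, 3))) = Mul(-1800, Rational(448, 3)) = -268800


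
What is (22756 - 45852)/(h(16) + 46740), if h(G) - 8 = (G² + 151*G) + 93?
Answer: -23096/49513 ≈ -0.46646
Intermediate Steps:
h(G) = 101 + G² + 151*G (h(G) = 8 + ((G² + 151*G) + 93) = 8 + (93 + G² + 151*G) = 101 + G² + 151*G)
(22756 - 45852)/(h(16) + 46740) = (22756 - 45852)/((101 + 16² + 151*16) + 46740) = -23096/((101 + 256 + 2416) + 46740) = -23096/(2773 + 46740) = -23096/49513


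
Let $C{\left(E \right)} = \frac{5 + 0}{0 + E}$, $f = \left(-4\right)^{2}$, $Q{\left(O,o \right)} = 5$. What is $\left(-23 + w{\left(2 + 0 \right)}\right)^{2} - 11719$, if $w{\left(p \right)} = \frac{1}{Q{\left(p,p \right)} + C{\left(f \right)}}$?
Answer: $- \frac{80910054}{7225} \approx -11199.0$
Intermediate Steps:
$f = 16$
$C{\left(E \right)} = \frac{5}{E}$
$w{\left(p \right)} = \frac{16}{85}$ ($w{\left(p \right)} = \frac{1}{5 + \frac{5}{16}} = \frac{1}{\frac{85}{16}} = \frac{16}{85}$)
$\left(-23 + w{\left(2 + 0 \right)}\right)^{2} - 11719 = \left(-23 + \frac{16}{85}\right)^{2} - 11719 = \left(- \frac{1939}{85}\right)^{2} - 11719 = \frac{3759721}{7225} - 11719 = - \frac{80910054}{7225}$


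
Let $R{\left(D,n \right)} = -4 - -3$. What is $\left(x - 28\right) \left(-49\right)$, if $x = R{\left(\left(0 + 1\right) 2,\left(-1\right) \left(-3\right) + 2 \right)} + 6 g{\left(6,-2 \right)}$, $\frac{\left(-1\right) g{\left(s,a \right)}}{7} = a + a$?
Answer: $-6811$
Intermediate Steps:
$g{\left(s,a \right)} = - 14 a$ ($g{\left(s,a \right)} = - 7 \left(a + a\right) = - 7 \cdot 2 a = - 14 a$)
$R{\left(D,n \right)} = -1$ ($R{\left(D,n \right)} = -4 + 3 = -1$)
$x = 167$ ($x = -1 + 6 \left(\left(-14\right) \left(-2\right)\right) = -1 + 6 \cdot 28 = -1 + 168 = 167$)
$\left(x - 28\right) \left(-49\right) = \left(167 - 28\right) \left(-49\right) = 139 \left(-49\right) = -6811$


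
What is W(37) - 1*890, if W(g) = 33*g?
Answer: 331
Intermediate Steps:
W(37) - 1*890 = 33*37 - 1*890 = 1221 - 890 = 331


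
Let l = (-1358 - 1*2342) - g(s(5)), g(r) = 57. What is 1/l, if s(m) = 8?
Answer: -1/3757 ≈ -0.00026617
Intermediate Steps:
l = -3757 (l = (-1358 - 1*2342) - 1*57 = (-1358 - 2342) - 57 = -3700 - 57 = -3757)
1/l = 1/(-3757) = -1/3757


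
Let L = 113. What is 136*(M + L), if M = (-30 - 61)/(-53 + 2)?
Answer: 46832/3 ≈ 15611.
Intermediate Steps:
M = 91/51 (M = -91/(-51) = -91*(-1/51) = 91/51 ≈ 1.7843)
136*(M + L) = 136*(91/51 + 113) = 136*(5854/51) = 46832/3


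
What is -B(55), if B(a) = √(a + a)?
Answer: -√110 ≈ -10.488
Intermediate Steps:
B(a) = √2*√a (B(a) = √(2*a) = √2*√a)
-B(55) = -√2*√55 = -√110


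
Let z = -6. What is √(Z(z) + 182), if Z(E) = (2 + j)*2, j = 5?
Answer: 14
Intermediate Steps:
Z(E) = 14 (Z(E) = (2 + 5)*2 = 7*2 = 14)
√(Z(z) + 182) = √(14 + 182) = √196 = 14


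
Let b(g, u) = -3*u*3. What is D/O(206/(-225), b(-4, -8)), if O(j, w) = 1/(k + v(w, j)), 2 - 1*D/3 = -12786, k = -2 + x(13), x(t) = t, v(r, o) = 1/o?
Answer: 39150462/103 ≈ 3.8010e+5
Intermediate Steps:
k = 11 (k = -2 + 13 = 11)
D = 38364 (D = 6 - 3*(-12786) = 6 + 38358 = 38364)
b(g, u) = -9*u
O(j, w) = 1/(11 + 1/j)
D/O(206/(-225), b(-4, -8)) = 38364/(((206/(-225))/(1 + 11*(206/(-225))))) = 38364/(((206*(-1/225))/(1 + 11*(206*(-1/225))))) = 38364/((-206/(225*(1 + 11*(-206/225))))) = 38364/((-206/(225*(1 - 2266/225)))) = 38364/((-206/(225*(-2041/225)))) = 38364/((-206/225*(-225/2041))) = 38364/(206/2041) = 38364*(2041/206) = 39150462/103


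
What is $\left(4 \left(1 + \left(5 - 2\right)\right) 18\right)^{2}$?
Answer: $82944$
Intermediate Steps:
$\left(4 \left(1 + \left(5 - 2\right)\right) 18\right)^{2} = \left(4 \left(1 + 3\right) 18\right)^{2} = \left(4 \cdot 4 \cdot 18\right)^{2} = \left(16 \cdot 18\right)^{2} = 288^{2} = 82944$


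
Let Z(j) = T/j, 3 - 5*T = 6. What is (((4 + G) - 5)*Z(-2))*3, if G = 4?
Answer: 27/10 ≈ 2.7000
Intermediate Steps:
T = -3/5 (T = 3/5 - 1/5*6 = 3/5 - 6/5 = -3/5 ≈ -0.60000)
Z(j) = -3/(5*j)
(((4 + G) - 5)*Z(-2))*3 = (((4 + 4) - 5)*(-3/5/(-2)))*3 = ((8 - 5)*(-3/5*(-1/2)))*3 = (3*(3/10))*3 = (9/10)*3 = 27/10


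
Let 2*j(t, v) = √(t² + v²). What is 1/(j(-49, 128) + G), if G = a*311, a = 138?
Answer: 171672/7367800111 - 34*√65/7367800111 ≈ 2.3263e-5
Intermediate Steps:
G = 42918 (G = 138*311 = 42918)
j(t, v) = √(t² + v²)/2
1/(j(-49, 128) + G) = 1/(√((-49)² + 128²)/2 + 42918) = 1/(√(2401 + 16384)/2 + 42918) = 1/(√18785/2 + 42918) = 1/((17*√65)/2 + 42918) = 1/(17*√65/2 + 42918) = 1/(42918 + 17*√65/2)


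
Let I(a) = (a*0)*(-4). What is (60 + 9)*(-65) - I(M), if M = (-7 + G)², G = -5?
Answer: -4485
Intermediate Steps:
M = 144 (M = (-7 - 5)² = (-12)² = 144)
I(a) = 0 (I(a) = 0*(-4) = 0)
(60 + 9)*(-65) - I(M) = (60 + 9)*(-65) - 1*0 = 69*(-65) + 0 = -4485 + 0 = -4485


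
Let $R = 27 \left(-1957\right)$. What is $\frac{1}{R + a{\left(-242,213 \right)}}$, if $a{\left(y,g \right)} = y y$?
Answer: $\frac{1}{5725} \approx 0.00017467$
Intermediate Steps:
$a{\left(y,g \right)} = y^{2}$
$R = -52839$
$\frac{1}{R + a{\left(-242,213 \right)}} = \frac{1}{-52839 + \left(-242\right)^{2}} = \frac{1}{-52839 + 58564} = \frac{1}{5725}$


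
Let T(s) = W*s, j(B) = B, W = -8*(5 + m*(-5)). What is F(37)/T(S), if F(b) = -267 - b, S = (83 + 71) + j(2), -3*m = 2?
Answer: 19/650 ≈ 0.029231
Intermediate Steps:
m = -⅔ (m = -⅓*2 = -⅔ ≈ -0.66667)
W = -200/3 (W = -8*(5 - ⅔*(-5)) = -8*(5 + 10/3) = -8*25/3 = -200/3 ≈ -66.667)
S = 156 (S = (83 + 71) + 2 = 154 + 2 = 156)
T(s) = -200*s/3
F(37)/T(S) = (-267 - 1*37)/((-200/3*156)) = (-267 - 37)/(-10400) = -304*(-1/10400) = 19/650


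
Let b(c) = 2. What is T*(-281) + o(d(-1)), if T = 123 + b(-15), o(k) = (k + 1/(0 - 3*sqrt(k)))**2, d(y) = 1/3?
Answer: -35125 + (3 - sqrt(3))**2/27 ≈ -35125.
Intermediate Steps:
d(y) = 1/3 (d(y) = 1*(1/3) = 1/3)
o(k) = (k - 1/(3*sqrt(k)))**2 (o(k) = (k + 1/(-3*sqrt(k)))**2 = (k - 1/(3*sqrt(k)))**2)
T = 125 (T = 123 + 2 = 125)
T*(-281) + o(d(-1)) = 125*(-281) + (-1 + 3*(1/3)**(3/2))**2/(9*(1/3)) = -35125 + (1/9)*3*(-1 + 3*(sqrt(3)/9))**2 = -35125 + (1/9)*3*(-1 + sqrt(3)/3)**2 = -35125 + (-1 + sqrt(3)/3)**2/3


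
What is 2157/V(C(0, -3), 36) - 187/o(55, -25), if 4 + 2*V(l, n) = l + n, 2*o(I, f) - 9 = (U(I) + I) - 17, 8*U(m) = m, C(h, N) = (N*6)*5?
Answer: -1016435/12499 ≈ -81.321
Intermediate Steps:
C(h, N) = 30*N (C(h, N) = (6*N)*5 = 30*N)
U(m) = m/8
o(I, f) = -4 + 9*I/16 (o(I, f) = 9/2 + ((I/8 + I) - 17)/2 = 9/2 + (9*I/8 - 17)/2 = 9/2 + (-17 + 9*I/8)/2 = 9/2 + (-17/2 + 9*I/16) = -4 + 9*I/16)
V(l, n) = -2 + l/2 + n/2 (V(l, n) = -2 + (l + n)/2 = -2 + (l/2 + n/2) = -2 + l/2 + n/2)
2157/V(C(0, -3), 36) - 187/o(55, -25) = 2157/(-2 + (30*(-3))/2 + (1/2)*36) - 187/(-4 + (9/16)*55) = 2157/(-2 + (1/2)*(-90) + 18) - 187/(-4 + 495/16) = 2157/(-2 - 45 + 18) - 187/431/16 = 2157/(-29) - 187*16/431 = 2157*(-1/29) - 2992/431 = -2157/29 - 2992/431 = -1016435/12499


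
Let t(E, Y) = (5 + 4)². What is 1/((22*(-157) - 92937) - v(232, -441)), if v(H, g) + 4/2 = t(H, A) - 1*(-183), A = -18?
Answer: -1/96653 ≈ -1.0346e-5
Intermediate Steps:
t(E, Y) = 81 (t(E, Y) = 9² = 81)
v(H, g) = 262 (v(H, g) = -2 + (81 - 1*(-183)) = -2 + (81 + 183) = -2 + 264 = 262)
1/((22*(-157) - 92937) - v(232, -441)) = 1/((22*(-157) - 92937) - 1*262) = 1/((-3454 - 92937) - 262) = 1/(-96391 - 262) = 1/(-96653) = -1/96653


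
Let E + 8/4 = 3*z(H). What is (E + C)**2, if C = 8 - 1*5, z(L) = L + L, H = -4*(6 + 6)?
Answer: 82369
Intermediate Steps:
H = -48 (H = -4*12 = -48)
z(L) = 2*L
C = 3 (C = 8 - 5 = 3)
E = -290 (E = -2 + 3*(2*(-48)) = -2 + 3*(-96) = -2 - 288 = -290)
(E + C)**2 = (-290 + 3)**2 = (-287)**2 = 82369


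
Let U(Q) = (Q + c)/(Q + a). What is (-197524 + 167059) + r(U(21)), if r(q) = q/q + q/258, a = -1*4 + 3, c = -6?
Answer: -10479615/344 ≈ -30464.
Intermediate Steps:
a = -1 (a = -4 + 3 = -1)
U(Q) = (-6 + Q)/(-1 + Q) (U(Q) = (Q - 6)/(Q - 1) = (-6 + Q)/(-1 + Q))
r(q) = 1 + q/258 (r(q) = 1 + q*(1/258) = 1 + q/258)
(-197524 + 167059) + r(U(21)) = (-197524 + 167059) + (1 + ((-6 + 21)/(-1 + 21))/258) = -30465 + (1 + (15/20)/258) = -30465 + (1 + ((1/20)*15)/258) = -30465 + (1 + (1/258)*(¾)) = -30465 + (1 + 1/344) = -30465 + 345/344 = -10479615/344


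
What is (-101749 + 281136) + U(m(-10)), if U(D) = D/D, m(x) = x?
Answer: 179388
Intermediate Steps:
U(D) = 1
(-101749 + 281136) + U(m(-10)) = (-101749 + 281136) + 1 = 179387 + 1 = 179388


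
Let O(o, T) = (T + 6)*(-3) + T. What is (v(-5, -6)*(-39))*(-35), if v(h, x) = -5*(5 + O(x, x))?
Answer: 6825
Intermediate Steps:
O(o, T) = -18 - 2*T (O(o, T) = (6 + T)*(-3) + T = (-18 - 3*T) + T = -18 - 2*T)
v(h, x) = 65 + 10*x (v(h, x) = -5*(5 + (-18 - 2*x)) = -5*(-13 - 2*x) = 65 + 10*x)
(v(-5, -6)*(-39))*(-35) = ((65 + 10*(-6))*(-39))*(-35) = ((65 - 60)*(-39))*(-35) = (5*(-39))*(-35) = -195*(-35) = 6825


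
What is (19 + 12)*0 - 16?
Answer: -16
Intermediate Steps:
(19 + 12)*0 - 16 = 31*0 - 16 = 0 - 16 = -16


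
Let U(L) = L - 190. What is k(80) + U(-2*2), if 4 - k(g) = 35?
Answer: -225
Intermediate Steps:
k(g) = -31 (k(g) = 4 - 1*35 = 4 - 35 = -31)
U(L) = -190 + L
k(80) + U(-2*2) = -31 + (-190 - 2*2) = -31 + (-190 - 4) = -31 - 194 = -225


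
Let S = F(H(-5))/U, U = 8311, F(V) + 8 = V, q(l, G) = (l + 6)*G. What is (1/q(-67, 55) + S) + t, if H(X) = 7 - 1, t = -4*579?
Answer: -64577981001/27883405 ≈ -2316.0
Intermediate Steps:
t = -2316
H(X) = 6
q(l, G) = G*(6 + l) (q(l, G) = (6 + l)*G = G*(6 + l))
F(V) = -8 + V
S = -2/8311 (S = (-8 + 6)/8311 = -2*1/8311 = -2/8311 ≈ -0.00024064)
(1/q(-67, 55) + S) + t = (1/(55*(6 - 67)) - 2/8311) - 2316 = (1/(55*(-61)) - 2/8311) - 2316 = (1/(-3355) - 2/8311) - 2316 = (-1/3355 - 2/8311) - 2316 = -15021/27883405 - 2316 = -64577981001/27883405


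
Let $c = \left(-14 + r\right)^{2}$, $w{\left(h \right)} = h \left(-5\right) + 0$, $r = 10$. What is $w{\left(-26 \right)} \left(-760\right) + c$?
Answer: $-98784$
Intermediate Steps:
$w{\left(h \right)} = - 5 h$ ($w{\left(h \right)} = - 5 h + 0 = - 5 h$)
$c = 16$ ($c = \left(-14 + 10\right)^{2} = \left(-4\right)^{2} = 16$)
$w{\left(-26 \right)} \left(-760\right) + c = \left(-5\right) \left(-26\right) \left(-760\right) + 16 = 130 \left(-760\right) + 16 = -98800 + 16 = -98784$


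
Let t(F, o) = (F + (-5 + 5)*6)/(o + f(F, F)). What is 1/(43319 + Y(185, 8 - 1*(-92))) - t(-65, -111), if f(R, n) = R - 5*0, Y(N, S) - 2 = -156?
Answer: -2805549/7597040 ≈ -0.36930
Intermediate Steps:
Y(N, S) = -154 (Y(N, S) = 2 - 156 = -154)
f(R, n) = R (f(R, n) = R + 0 = R)
t(F, o) = F/(F + o) (t(F, o) = (F + (-5 + 5)*6)/(o + F) = (F + 0*6)/(F + o) = (F + 0)/(F + o) = F/(F + o))
1/(43319 + Y(185, 8 - 1*(-92))) - t(-65, -111) = 1/(43319 - 154) - (-65)/(-65 - 111) = 1/43165 - (-65)/(-176) = 1/43165 - (-65)*(-1)/176 = 1/43165 - 1*65/176 = 1/43165 - 65/176 = -2805549/7597040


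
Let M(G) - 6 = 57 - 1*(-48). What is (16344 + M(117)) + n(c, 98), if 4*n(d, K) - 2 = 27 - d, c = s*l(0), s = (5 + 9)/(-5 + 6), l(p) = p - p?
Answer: 65849/4 ≈ 16462.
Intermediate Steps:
l(p) = 0
s = 14 (s = 14/1 = 14*1 = 14)
c = 0 (c = 14*0 = 0)
n(d, K) = 29/4 - d/4 (n(d, K) = ½ + (27 - d)/4 = ½ + (27/4 - d/4) = 29/4 - d/4)
M(G) = 111 (M(G) = 6 + (57 - 1*(-48)) = 6 + (57 + 48) = 6 + 105 = 111)
(16344 + M(117)) + n(c, 98) = (16344 + 111) + (29/4 - ¼*0) = 16455 + (29/4 + 0) = 16455 + 29/4 = 65849/4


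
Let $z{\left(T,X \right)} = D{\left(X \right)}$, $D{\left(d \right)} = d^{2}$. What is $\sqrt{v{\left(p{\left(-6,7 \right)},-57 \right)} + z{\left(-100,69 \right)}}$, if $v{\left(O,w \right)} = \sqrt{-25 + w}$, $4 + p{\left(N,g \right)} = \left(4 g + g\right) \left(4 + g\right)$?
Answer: $\sqrt{4761 + i \sqrt{82}} \approx 69.0 + 0.0656 i$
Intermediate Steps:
$p{\left(N,g \right)} = -4 + 5 g \left(4 + g\right)$ ($p{\left(N,g \right)} = -4 + \left(4 g + g\right) \left(4 + g\right) = -4 + 5 g \left(4 + g\right)$)
$z{\left(T,X \right)} = X^{2}$
$\sqrt{v{\left(p{\left(-6,7 \right)},-57 \right)} + z{\left(-100,69 \right)}} = \sqrt{\sqrt{-25 - 57} + 69^{2}} = \sqrt{\sqrt{-82} + 4761} = \sqrt{i \sqrt{82} + 4761} = \sqrt{4761 + i \sqrt{82}}$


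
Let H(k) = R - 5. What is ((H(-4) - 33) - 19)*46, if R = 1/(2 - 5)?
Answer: -7912/3 ≈ -2637.3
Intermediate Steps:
R = -1/3 (R = 1/(-3) = -1/3 ≈ -0.33333)
H(k) = -16/3 (H(k) = -1/3 - 5 = -16/3)
((H(-4) - 33) - 19)*46 = ((-16/3 - 33) - 19)*46 = (-115/3 - 19)*46 = -172/3*46 = -7912/3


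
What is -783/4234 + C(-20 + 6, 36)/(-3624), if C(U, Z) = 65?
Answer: -53669/264552 ≈ -0.20287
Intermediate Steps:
-783/4234 + C(-20 + 6, 36)/(-3624) = -783/4234 + 65/(-3624) = -783*1/4234 + 65*(-1/3624) = -27/146 - 65/3624 = -53669/264552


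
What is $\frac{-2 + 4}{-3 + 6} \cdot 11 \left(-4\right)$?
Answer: $- \frac{88}{3} \approx -29.333$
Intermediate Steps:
$\frac{-2 + 4}{-3 + 6} \cdot 11 \left(-4\right) = \frac{2}{3} \cdot 11 \left(-4\right) = \frac{22}{3} \left(-4\right) = - \frac{88}{3}$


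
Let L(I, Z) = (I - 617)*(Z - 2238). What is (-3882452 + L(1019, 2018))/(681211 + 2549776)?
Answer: -3970892/3230987 ≈ -1.2290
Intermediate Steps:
L(I, Z) = (-2238 + Z)*(-617 + I) (L(I, Z) = (-617 + I)*(-2238 + Z) = (-2238 + Z)*(-617 + I))
(-3882452 + L(1019, 2018))/(681211 + 2549776) = (-3882452 + (1380846 - 2238*1019 - 617*2018 + 1019*2018))/(681211 + 2549776) = (-3882452 + (1380846 - 2280522 - 1245106 + 2056342))/3230987 = (-3882452 - 88440)*(1/3230987) = -3970892*1/3230987 = -3970892/3230987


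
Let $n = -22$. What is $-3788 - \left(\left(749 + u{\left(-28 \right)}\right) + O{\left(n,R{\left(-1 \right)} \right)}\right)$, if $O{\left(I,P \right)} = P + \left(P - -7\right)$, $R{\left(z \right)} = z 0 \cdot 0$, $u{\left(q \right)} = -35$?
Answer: $-4509$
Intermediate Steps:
$R{\left(z \right)} = 0$ ($R{\left(z \right)} = 0 \cdot 0 = 0$)
$O{\left(I,P \right)} = 7 + 2 P$ ($O{\left(I,P \right)} = P + \left(P + 7\right) = P + \left(7 + P\right) = 7 + 2 P$)
$-3788 - \left(\left(749 + u{\left(-28 \right)}\right) + O{\left(n,R{\left(-1 \right)} \right)}\right) = -3788 - \left(\left(749 - 35\right) + \left(7 + 2 \cdot 0\right)\right) = -3788 - \left(714 + \left(7 + 0\right)\right) = -3788 - \left(714 + 7\right) = -3788 - 721 = -4509$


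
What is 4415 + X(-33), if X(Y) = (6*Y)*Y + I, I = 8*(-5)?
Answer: 10909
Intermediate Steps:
I = -40
X(Y) = -40 + 6*Y**2 (X(Y) = (6*Y)*Y - 40 = 6*Y**2 - 40 = -40 + 6*Y**2)
4415 + X(-33) = 4415 + (-40 + 6*(-33)**2) = 4415 + (-40 + 6*1089) = 4415 + (-40 + 6534) = 4415 + 6494 = 10909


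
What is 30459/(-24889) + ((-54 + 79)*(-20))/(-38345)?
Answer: -231101171/190873741 ≈ -1.2108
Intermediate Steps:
30459/(-24889) + ((-54 + 79)*(-20))/(-38345) = 30459*(-1/24889) + (25*(-20))*(-1/38345) = -30459/24889 - 500*(-1/38345) = -30459/24889 + 100/7669 = -231101171/190873741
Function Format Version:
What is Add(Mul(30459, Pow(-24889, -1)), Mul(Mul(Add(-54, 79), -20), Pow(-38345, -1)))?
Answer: Rational(-231101171, 190873741) ≈ -1.2108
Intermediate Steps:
Add(Mul(30459, Pow(-24889, -1)), Mul(Mul(Add(-54, 79), -20), Pow(-38345, -1))) = Add(Mul(30459, Rational(-1, 24889)), Mul(Mul(25, -20), Rational(-1, 38345))) = Add(Rational(-30459, 24889), Mul(-500, Rational(-1, 38345))) = Add(Rational(-30459, 24889), Rational(100, 7669)) = Rational(-231101171, 190873741)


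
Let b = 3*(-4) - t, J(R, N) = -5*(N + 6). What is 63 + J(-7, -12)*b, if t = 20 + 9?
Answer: -1167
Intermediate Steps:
t = 29
J(R, N) = -30 - 5*N (J(R, N) = -5*(6 + N) = -30 - 5*N)
b = -41 (b = 3*(-4) - 1*29 = -12 - 29 = -41)
63 + J(-7, -12)*b = 63 + (-30 - 5*(-12))*(-41) = 63 + (-30 + 60)*(-41) = 63 + 30*(-41) = 63 - 1230 = -1167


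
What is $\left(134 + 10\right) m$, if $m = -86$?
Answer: $-12384$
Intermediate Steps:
$\left(134 + 10\right) m = \left(134 + 10\right) \left(-86\right) = 144 \left(-86\right) = -12384$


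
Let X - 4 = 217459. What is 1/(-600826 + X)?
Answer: -1/383363 ≈ -2.6085e-6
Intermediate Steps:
X = 217463 (X = 4 + 217459 = 217463)
1/(-600826 + X) = 1/(-600826 + 217463) = 1/(-383363) = -1/383363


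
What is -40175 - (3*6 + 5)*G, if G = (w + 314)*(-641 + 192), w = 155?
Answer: 4803188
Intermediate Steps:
G = -210581 (G = (155 + 314)*(-641 + 192) = 469*(-449) = -210581)
-40175 - (3*6 + 5)*G = -40175 - (3*6 + 5)*(-210581) = -40175 - (18 + 5)*(-210581) = -40175 - 23*(-210581) = -40175 - 1*(-4843363) = -40175 + 4843363 = 4803188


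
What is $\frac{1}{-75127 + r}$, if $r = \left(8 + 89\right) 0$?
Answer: $- \frac{1}{75127} \approx -1.3311 \cdot 10^{-5}$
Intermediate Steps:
$r = 0$ ($r = 97 \cdot 0 = 0$)
$\frac{1}{-75127 + r} = \frac{1}{-75127 + 0} = \frac{1}{-75127} = - \frac{1}{75127}$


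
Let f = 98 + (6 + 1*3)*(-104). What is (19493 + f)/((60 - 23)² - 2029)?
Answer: -3731/132 ≈ -28.265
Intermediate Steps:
f = -838 (f = 98 + (6 + 3)*(-104) = 98 + 9*(-104) = 98 - 936 = -838)
(19493 + f)/((60 - 23)² - 2029) = (19493 - 838)/((60 - 23)² - 2029) = 18655/(37² - 2029) = 18655/(1369 - 2029) = 18655/(-660) = 18655*(-1/660) = -3731/132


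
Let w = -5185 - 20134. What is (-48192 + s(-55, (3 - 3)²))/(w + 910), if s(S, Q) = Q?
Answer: 48192/24409 ≈ 1.9744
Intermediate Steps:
w = -25319
(-48192 + s(-55, (3 - 3)²))/(w + 910) = (-48192 + (3 - 3)²)/(-25319 + 910) = (-48192 + 0²)/(-24409) = (-48192 + 0)*(-1/24409) = -48192*(-1/24409) = 48192/24409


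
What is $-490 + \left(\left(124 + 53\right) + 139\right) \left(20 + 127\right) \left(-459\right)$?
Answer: $-21321958$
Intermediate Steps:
$-490 + \left(\left(124 + 53\right) + 139\right) \left(20 + 127\right) \left(-459\right) = -490 + \left(177 + 139\right) 147 \left(-459\right) = -490 + 316 \cdot 147 \left(-459\right) = -490 + 46452 \left(-459\right) = -490 - 21321468 = -21321958$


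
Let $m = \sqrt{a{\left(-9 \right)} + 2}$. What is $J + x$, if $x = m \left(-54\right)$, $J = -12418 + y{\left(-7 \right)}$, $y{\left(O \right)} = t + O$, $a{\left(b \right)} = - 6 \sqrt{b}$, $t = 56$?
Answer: $-12369 - 54 \sqrt{2 - 18 i} \approx -12540.0 + 153.26 i$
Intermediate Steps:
$y{\left(O \right)} = 56 + O$
$m = \sqrt{2 - 18 i}$ ($m = \sqrt{- 6 \sqrt{-9} + 2} = \sqrt{- 6 \cdot 3 i + 2} = \sqrt{- 18 i + 2} = \sqrt{2 - 18 i} \approx 3.171 - 2.8382 i$)
$J = -12369$ ($J = -12418 + \left(56 - 7\right) = -12418 + 49 = -12369$)
$x = - 54 \sqrt{2 - 18 i}$ ($x = \sqrt{2 - 18 i} \left(-54\right) = - 54 \sqrt{2 - 18 i} \approx -171.24 + 153.26 i$)
$J + x = -12369 - 54 \sqrt{2 - 18 i}$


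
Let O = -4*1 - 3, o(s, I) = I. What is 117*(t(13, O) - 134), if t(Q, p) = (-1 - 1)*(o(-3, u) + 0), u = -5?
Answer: -14508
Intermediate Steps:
O = -7 (O = -4 - 3 = -7)
t(Q, p) = 10 (t(Q, p) = (-1 - 1)*(-5 + 0) = -2*(-5) = 10)
117*(t(13, O) - 134) = 117*(10 - 134) = 117*(-124) = -14508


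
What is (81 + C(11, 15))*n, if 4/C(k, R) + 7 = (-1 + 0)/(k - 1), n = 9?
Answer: 51399/71 ≈ 723.93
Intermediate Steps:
C(k, R) = 4/(-7 - 1/(-1 + k)) (C(k, R) = 4/(-7 + (-1 + 0)/(k - 1)) = 4/(-7 - 1/(-1 + k)))
(81 + C(11, 15))*n = (81 + 4*(1 - 1*11)/(-6 + 7*11))*9 = (81 + 4*(1 - 11)/(-6 + 77))*9 = (81 + 4*(-10)/71)*9 = (81 + 4*(1/71)*(-10))*9 = (81 - 40/71)*9 = (5711/71)*9 = 51399/71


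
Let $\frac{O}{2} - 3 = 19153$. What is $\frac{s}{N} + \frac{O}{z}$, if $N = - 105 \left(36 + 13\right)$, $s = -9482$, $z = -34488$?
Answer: $\frac{5412499}{7393365} \approx 0.73207$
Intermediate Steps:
$O = 38312$ ($O = 6 + 2 \cdot 19153 = 6 + 38306 = 38312$)
$N = -5145$ ($N = \left(-105\right) 49 = -5145$)
$\frac{s}{N} + \frac{O}{z} = - \frac{9482}{-5145} + \frac{38312}{-34488} = \left(-9482\right) \left(- \frac{1}{5145}\right) + 38312 \left(- \frac{1}{34488}\right) = \frac{9482}{5145} - \frac{4789}{4311} = \frac{5412499}{7393365}$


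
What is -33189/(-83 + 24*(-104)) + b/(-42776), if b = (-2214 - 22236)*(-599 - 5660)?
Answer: -196625626893/55159652 ≈ -3564.7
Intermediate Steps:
b = 153032550 (b = -24450*(-6259) = 153032550)
-33189/(-83 + 24*(-104)) + b/(-42776) = -33189/(-83 + 24*(-104)) + 153032550/(-42776) = -33189/(-83 - 2496) + 153032550*(-1/42776) = -33189/(-2579) - 76516275/21388 = -33189*(-1/2579) - 76516275/21388 = 33189/2579 - 76516275/21388 = -196625626893/55159652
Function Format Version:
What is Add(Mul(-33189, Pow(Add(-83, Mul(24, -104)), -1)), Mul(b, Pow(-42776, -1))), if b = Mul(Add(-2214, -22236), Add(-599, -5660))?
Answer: Rational(-196625626893, 55159652) ≈ -3564.7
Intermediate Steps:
b = 153032550 (b = Mul(-24450, -6259) = 153032550)
Add(Mul(-33189, Pow(Add(-83, Mul(24, -104)), -1)), Mul(b, Pow(-42776, -1))) = Add(Mul(-33189, Pow(Add(-83, Mul(24, -104)), -1)), Mul(153032550, Pow(-42776, -1))) = Add(Mul(-33189, Pow(Add(-83, -2496), -1)), Mul(153032550, Rational(-1, 42776))) = Add(Mul(-33189, Pow(-2579, -1)), Rational(-76516275, 21388)) = Add(Mul(-33189, Rational(-1, 2579)), Rational(-76516275, 21388)) = Add(Rational(33189, 2579), Rational(-76516275, 21388)) = Rational(-196625626893, 55159652)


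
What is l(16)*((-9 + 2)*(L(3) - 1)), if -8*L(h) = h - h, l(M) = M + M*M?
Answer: 1904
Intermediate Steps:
l(M) = M + M**2
L(h) = 0 (L(h) = -(h - h)/8 = -1/8*0 = 0)
l(16)*((-9 + 2)*(L(3) - 1)) = (16*(1 + 16))*((-9 + 2)*(0 - 1)) = (16*17)*(-7*(-1)) = 272*7 = 1904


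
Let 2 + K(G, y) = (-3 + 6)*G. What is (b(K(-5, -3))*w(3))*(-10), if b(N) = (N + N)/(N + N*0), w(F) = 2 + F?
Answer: -100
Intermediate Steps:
K(G, y) = -2 + 3*G (K(G, y) = -2 + (-3 + 6)*G = -2 + 3*G)
b(N) = 2 (b(N) = (2*N)/(N + 0) = (2*N)/N = 2)
(b(K(-5, -3))*w(3))*(-10) = (2*(2 + 3))*(-10) = (2*5)*(-10) = 10*(-10) = -100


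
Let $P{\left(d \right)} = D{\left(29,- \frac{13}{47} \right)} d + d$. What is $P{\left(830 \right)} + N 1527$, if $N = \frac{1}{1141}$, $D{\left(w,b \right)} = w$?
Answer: $\frac{28412427}{1141} \approx 24901.0$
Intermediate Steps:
$N = \frac{1}{1141} \approx 0.00087642$
$P{\left(d \right)} = 30 d$ ($P{\left(d \right)} = 29 d + d = 30 d$)
$P{\left(830 \right)} + N 1527 = 30 \cdot 830 + \frac{1}{1141} \cdot 1527 = 24900 + \frac{1527}{1141} = \frac{28412427}{1141}$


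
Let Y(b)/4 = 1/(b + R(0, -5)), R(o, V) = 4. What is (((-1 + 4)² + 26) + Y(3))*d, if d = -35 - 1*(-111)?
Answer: 18924/7 ≈ 2703.4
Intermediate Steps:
Y(b) = 4/(4 + b) (Y(b) = 4/(b + 4) = 4/(4 + b))
d = 76 (d = -35 + 111 = 76)
(((-1 + 4)² + 26) + Y(3))*d = (((-1 + 4)² + 26) + 4/(4 + 3))*76 = ((3² + 26) + 4/7)*76 = ((9 + 26) + 4*(⅐))*76 = (35 + 4/7)*76 = (249/7)*76 = 18924/7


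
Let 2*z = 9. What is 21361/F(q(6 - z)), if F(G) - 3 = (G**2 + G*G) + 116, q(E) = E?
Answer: 42722/247 ≈ 172.96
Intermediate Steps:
z = 9/2 (z = (1/2)*9 = 9/2 ≈ 4.5000)
F(G) = 119 + 2*G**2 (F(G) = 3 + ((G**2 + G*G) + 116) = 3 + ((G**2 + G**2) + 116) = 3 + (2*G**2 + 116) = 3 + (116 + 2*G**2) = 119 + 2*G**2)
21361/F(q(6 - z)) = 21361/(119 + 2*(6 - 1*9/2)**2) = 21361/(119 + 2*(6 - 9/2)**2) = 21361/(119 + 2*(3/2)**2) = 21361/(119 + 2*(9/4)) = 21361/(119 + 9/2) = 21361/(247/2) = 21361*(2/247) = 42722/247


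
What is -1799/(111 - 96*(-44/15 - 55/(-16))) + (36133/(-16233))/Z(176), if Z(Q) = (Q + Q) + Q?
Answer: -77107670509/2682730512 ≈ -28.742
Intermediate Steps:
Z(Q) = 3*Q (Z(Q) = 2*Q + Q = 3*Q)
-1799/(111 - 96*(-44/15 - 55/(-16))) + (36133/(-16233))/Z(176) = -1799/(111 - 96*(-44/15 - 55/(-16))) + (36133/(-16233))/((3*176)) = -1799/(111 - 96*(-44*1/15 - 55*(-1/16))) + (36133*(-1/16233))/528 = -1799/(111 - 96*(-44/15 + 55/16)) - 36133/16233*1/528 = -1799/(111 - 96*121/240) - 36133/8571024 = -1799/(111 - 242/5) - 36133/8571024 = -1799/313/5 - 36133/8571024 = -1799*5/313 - 36133/8571024 = -8995/313 - 36133/8571024 = -77107670509/2682730512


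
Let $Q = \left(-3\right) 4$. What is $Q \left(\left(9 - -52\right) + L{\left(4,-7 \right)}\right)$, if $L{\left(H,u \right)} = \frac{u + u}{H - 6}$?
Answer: $-816$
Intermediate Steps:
$L{\left(H,u \right)} = \frac{2 u}{-6 + H}$
$Q = -12$
$Q \left(\left(9 - -52\right) + L{\left(4,-7 \right)}\right) = - 12 \left(\left(9 - -52\right) + 2 \left(-7\right) \frac{1}{-6 + 4}\right) = - 12 \left(\left(9 + 52\right) + 2 \left(-7\right) \frac{1}{-2}\right) = - 12 \left(61 + 2 \left(-7\right) \left(- \frac{1}{2}\right)\right) = - 12 \left(61 + 7\right) = \left(-12\right) 68 = -816$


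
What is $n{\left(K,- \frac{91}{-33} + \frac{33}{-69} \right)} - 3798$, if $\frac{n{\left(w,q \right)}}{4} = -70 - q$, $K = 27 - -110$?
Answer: $- \frac{3102122}{759} \approx -4087.1$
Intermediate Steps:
$K = 137$ ($K = 27 + 110 = 137$)
$n{\left(w,q \right)} = -280 - 4 q$ ($n{\left(w,q \right)} = 4 \left(-70 - q\right) = -280 - 4 q$)
$n{\left(K,- \frac{91}{-33} + \frac{33}{-69} \right)} - 3798 = \left(-280 - 4 \left(- \frac{91}{-33} + \frac{33}{-69}\right)\right) - 3798 = \left(-280 - 4 \left(\left(-91\right) \left(- \frac{1}{33}\right) + 33 \left(- \frac{1}{69}\right)\right)\right) - 3798 = \left(-280 - 4 \left(\frac{91}{33} - \frac{11}{23}\right)\right) - 3798 = \left(-280 - \frac{6920}{759}\right) - 3798 = - \frac{219440}{759} - 3798 = - \frac{3102122}{759}$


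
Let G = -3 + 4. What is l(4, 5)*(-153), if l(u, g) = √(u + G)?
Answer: -153*√5 ≈ -342.12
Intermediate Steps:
G = 1
l(u, g) = √(1 + u) (l(u, g) = √(u + 1) = √(1 + u))
l(4, 5)*(-153) = √(1 + 4)*(-153) = √5*(-153) = -153*√5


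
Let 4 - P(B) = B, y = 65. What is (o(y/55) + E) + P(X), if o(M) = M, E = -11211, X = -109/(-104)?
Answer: -12820655/1144 ≈ -11207.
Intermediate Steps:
X = 109/104 (X = -109*(-1/104) = 109/104 ≈ 1.0481)
P(B) = 4 - B
(o(y/55) + E) + P(X) = (65/55 - 11211) + (4 - 1*109/104) = (65*(1/55) - 11211) + (4 - 109/104) = (13/11 - 11211) + 307/104 = -123308/11 + 307/104 = -12820655/1144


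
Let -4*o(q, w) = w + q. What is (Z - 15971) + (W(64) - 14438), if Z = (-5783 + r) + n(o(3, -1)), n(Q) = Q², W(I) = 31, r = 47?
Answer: -144455/4 ≈ -36114.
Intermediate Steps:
o(q, w) = -q/4 - w/4 (o(q, w) = -(w + q)/4 = -(q + w)/4 = -q/4 - w/4)
Z = -22943/4 (Z = (-5783 + 47) + (-¼*3 - ¼*(-1))² = -5736 + (-¾ + ¼)² = -5736 + (-½)² = -5736 + ¼ = -22943/4 ≈ -5735.8)
(Z - 15971) + (W(64) - 14438) = (-22943/4 - 15971) + (31 - 14438) = -86827/4 - 14407 = -144455/4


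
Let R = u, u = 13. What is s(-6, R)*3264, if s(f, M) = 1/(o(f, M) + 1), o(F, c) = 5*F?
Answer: -3264/29 ≈ -112.55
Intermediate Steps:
R = 13
s(f, M) = 1/(1 + 5*f) (s(f, M) = 1/(5*f + 1) = 1/(1 + 5*f))
s(-6, R)*3264 = 3264/(1 + 5*(-6)) = 3264/(1 - 30) = 3264/(-29) = -1/29*3264 = -3264/29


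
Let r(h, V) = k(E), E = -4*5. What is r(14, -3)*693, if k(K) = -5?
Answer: -3465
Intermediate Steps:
E = -20
r(h, V) = -5
r(14, -3)*693 = -5*693 = -3465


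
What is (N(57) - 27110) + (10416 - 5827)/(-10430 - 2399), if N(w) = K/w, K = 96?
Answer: -6607766273/243751 ≈ -27109.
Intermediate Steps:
N(w) = 96/w
(N(57) - 27110) + (10416 - 5827)/(-10430 - 2399) = (96/57 - 27110) + (10416 - 5827)/(-10430 - 2399) = (96*(1/57) - 27110) + 4589/(-12829) = (32/19 - 27110) + 4589*(-1/12829) = -515058/19 - 4589/12829 = -6607766273/243751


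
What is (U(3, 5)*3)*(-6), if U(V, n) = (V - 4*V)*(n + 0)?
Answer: 810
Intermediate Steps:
U(V, n) = -3*V*n (U(V, n) = (-3*V)*n = -3*V*n)
(U(3, 5)*3)*(-6) = (-3*3*5*3)*(-6) = -45*3*(-6) = -135*(-6) = 810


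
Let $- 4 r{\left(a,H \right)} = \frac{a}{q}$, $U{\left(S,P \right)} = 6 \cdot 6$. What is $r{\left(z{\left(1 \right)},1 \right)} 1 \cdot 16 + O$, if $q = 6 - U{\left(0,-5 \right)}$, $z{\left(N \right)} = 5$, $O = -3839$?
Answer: $- \frac{11515}{3} \approx -3838.3$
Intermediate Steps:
$U{\left(S,P \right)} = 36$
$q = -30$ ($q = 6 - 36 = -30$)
$r{\left(a,H \right)} = \frac{a}{120}$ ($r{\left(a,H \right)} = - \frac{a \frac{1}{-30}}{4} = - \frac{a \left(- \frac{1}{30}\right)}{4} = - \frac{\left(- \frac{1}{30}\right) a}{4} = \frac{a}{120}$)
$r{\left(z{\left(1 \right)},1 \right)} 1 \cdot 16 + O = \frac{1}{120} \cdot 5 \cdot 1 \cdot 16 - 3839 = \frac{1}{24} \cdot 1 \cdot 16 - 3839 = \frac{1}{24} \cdot 16 - 3839 = \frac{2}{3} - 3839 = - \frac{11515}{3}$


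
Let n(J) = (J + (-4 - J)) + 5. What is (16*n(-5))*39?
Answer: 624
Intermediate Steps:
n(J) = 1 (n(J) = -4 + 5 = 1)
(16*n(-5))*39 = (16*1)*39 = 16*39 = 624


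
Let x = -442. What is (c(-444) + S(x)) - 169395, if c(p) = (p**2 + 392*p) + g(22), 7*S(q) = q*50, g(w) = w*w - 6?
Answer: -1042903/7 ≈ -1.4899e+5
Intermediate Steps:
g(w) = -6 + w**2 (g(w) = w**2 - 6 = -6 + w**2)
S(q) = 50*q/7 (S(q) = (q*50)/7 = (50*q)/7 = 50*q/7)
c(p) = 478 + p**2 + 392*p (c(p) = (p**2 + 392*p) + (-6 + 22**2) = (p**2 + 392*p) + (-6 + 484) = (p**2 + 392*p) + 478 = 478 + p**2 + 392*p)
(c(-444) + S(x)) - 169395 = ((478 + (-444)**2 + 392*(-444)) + (50/7)*(-442)) - 169395 = ((478 + 197136 - 174048) - 22100/7) - 169395 = (23566 - 22100/7) - 169395 = 142862/7 - 169395 = -1042903/7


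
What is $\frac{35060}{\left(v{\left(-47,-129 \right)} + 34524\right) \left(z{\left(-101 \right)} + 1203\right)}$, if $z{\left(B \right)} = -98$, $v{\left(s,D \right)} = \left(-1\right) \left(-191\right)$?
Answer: $\frac{7012}{7672015} \approx 0.00091397$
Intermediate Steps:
$v{\left(s,D \right)} = 191$
$\frac{35060}{\left(v{\left(-47,-129 \right)} + 34524\right) \left(z{\left(-101 \right)} + 1203\right)} = \frac{35060}{\left(191 + 34524\right) \left(-98 + 1203\right)} = \frac{35060}{34715 \cdot 1105} = \frac{35060}{38360075} = 35060 \cdot \frac{1}{38360075} = \frac{7012}{7672015}$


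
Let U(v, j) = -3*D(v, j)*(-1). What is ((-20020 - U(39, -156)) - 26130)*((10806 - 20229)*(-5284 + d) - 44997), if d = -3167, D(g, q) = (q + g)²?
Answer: -6941494276392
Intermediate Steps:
D(g, q) = (g + q)²
U(v, j) = 3*(j + v)² (U(v, j) = -3*(v + j)²*(-1) = -3*(j + v)²*(-1) = 3*(j + v)²)
((-20020 - U(39, -156)) - 26130)*((10806 - 20229)*(-5284 + d) - 44997) = ((-20020 - 3*(-156 + 39)²) - 26130)*((10806 - 20229)*(-5284 - 3167) - 44997) = ((-20020 - 3*(-117)²) - 26130)*(-9423*(-8451) - 44997) = ((-20020 - 3*13689) - 26130)*(79633773 - 44997) = ((-20020 - 1*41067) - 26130)*79588776 = ((-20020 - 41067) - 26130)*79588776 = (-61087 - 26130)*79588776 = -87217*79588776 = -6941494276392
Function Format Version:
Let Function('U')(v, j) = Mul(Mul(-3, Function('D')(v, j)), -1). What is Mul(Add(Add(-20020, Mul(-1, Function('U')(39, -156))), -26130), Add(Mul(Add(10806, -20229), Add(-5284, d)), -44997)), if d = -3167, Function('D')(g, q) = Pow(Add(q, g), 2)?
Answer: -6941494276392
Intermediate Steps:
Function('D')(g, q) = Pow(Add(g, q), 2)
Function('U')(v, j) = Mul(3, Pow(Add(j, v), 2)) (Function('U')(v, j) = Mul(Mul(-3, Pow(Add(v, j), 2)), -1) = Mul(Mul(-3, Pow(Add(j, v), 2)), -1) = Mul(3, Pow(Add(j, v), 2)))
Mul(Add(Add(-20020, Mul(-1, Function('U')(39, -156))), -26130), Add(Mul(Add(10806, -20229), Add(-5284, d)), -44997)) = Mul(Add(Add(-20020, Mul(-1, Mul(3, Pow(Add(-156, 39), 2)))), -26130), Add(Mul(Add(10806, -20229), Add(-5284, -3167)), -44997)) = Mul(Add(Add(-20020, Mul(-1, Mul(3, Pow(-117, 2)))), -26130), Add(Mul(-9423, -8451), -44997)) = Mul(Add(Add(-20020, Mul(-1, Mul(3, 13689))), -26130), Add(79633773, -44997)) = Mul(Add(Add(-20020, Mul(-1, 41067)), -26130), 79588776) = Mul(Add(Add(-20020, -41067), -26130), 79588776) = Mul(Add(-61087, -26130), 79588776) = Mul(-87217, 79588776) = -6941494276392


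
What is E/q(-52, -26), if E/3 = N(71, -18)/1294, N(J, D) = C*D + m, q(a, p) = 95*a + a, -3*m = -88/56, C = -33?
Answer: -12485/45217536 ≈ -0.00027611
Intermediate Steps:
m = 11/21 (m = -(-88)/(3*56) = -⅓*(-11/7) = 11/21 ≈ 0.52381)
q(a, p) = 96*a
N(J, D) = 11/21 - 33*D (N(J, D) = -33*D + 11/21 = 11/21 - 33*D)
E = 12485/9058 (E = 3*((11/21 - 33*(-18))/1294) = 3*((11/21 + 594)*(1/1294)) = 3*((12485/21)*(1/1294)) = 3*(12485/27174) = 12485/9058 ≈ 1.3783)
E/q(-52, -26) = 12485/(9058*((96*(-52)))) = (12485/9058)/(-4992) = (12485/9058)*(-1/4992) = -12485/45217536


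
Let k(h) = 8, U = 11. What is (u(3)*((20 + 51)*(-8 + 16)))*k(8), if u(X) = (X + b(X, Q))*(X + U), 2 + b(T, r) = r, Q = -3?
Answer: -127232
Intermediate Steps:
b(T, r) = -2 + r
u(X) = (-5 + X)*(11 + X) (u(X) = (X + (-2 - 3))*(X + 11) = (X - 5)*(11 + X) = (-5 + X)*(11 + X))
(u(3)*((20 + 51)*(-8 + 16)))*k(8) = ((-55 + 3² + 6*3)*((20 + 51)*(-8 + 16)))*8 = ((-55 + 9 + 18)*(71*8))*8 = -28*568*8 = -15904*8 = -127232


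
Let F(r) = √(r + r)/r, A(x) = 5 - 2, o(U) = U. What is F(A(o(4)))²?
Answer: ⅔ ≈ 0.66667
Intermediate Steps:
A(x) = 3
F(r) = √2/√r (F(r) = √(2*r)/r = (√2*√r)/r = √2/√r)
F(A(o(4)))² = (√2/√3)² = (√2*(√3/3))² = (√6/3)² = ⅔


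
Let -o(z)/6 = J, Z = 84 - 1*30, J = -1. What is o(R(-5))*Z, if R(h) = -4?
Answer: 324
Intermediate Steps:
Z = 54 (Z = 84 - 30 = 54)
o(z) = 6 (o(z) = -6*(-1) = 6)
o(R(-5))*Z = 6*54 = 324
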